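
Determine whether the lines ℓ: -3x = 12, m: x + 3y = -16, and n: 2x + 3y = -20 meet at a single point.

Yes

Intersecting ℓ and m: solving the 2×2 system gives (x, y) = (-4, -4).
Substitute into n: (2)(-4) + (3)(-4) = -20.
This equals -20, so (-4, -4) lies on all three lines and they are concurrent.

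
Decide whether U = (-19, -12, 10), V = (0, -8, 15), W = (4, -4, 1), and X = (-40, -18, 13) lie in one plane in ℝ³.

No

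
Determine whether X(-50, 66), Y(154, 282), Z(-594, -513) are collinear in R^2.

No

XY = (204, 216), XZ = (-544, -579).
Twice the signed area of △XYZ is (204)(-579) − (216)(-544) = -612.
The area is nonzero, so the three points are not collinear.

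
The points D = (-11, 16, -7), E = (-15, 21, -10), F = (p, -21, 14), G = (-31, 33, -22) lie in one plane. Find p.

17

Coplanarity ⇔ det[DE; DF; DG] = 0.
Expanding, this is linear in p: (24)p + (-408) = 0.
So p = 17.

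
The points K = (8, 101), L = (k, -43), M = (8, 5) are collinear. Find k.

8

The three points are collinear iff det[KL; KM] = 0.
This determinant is linear in k: (-96)k + (768) = 0, so k = 8.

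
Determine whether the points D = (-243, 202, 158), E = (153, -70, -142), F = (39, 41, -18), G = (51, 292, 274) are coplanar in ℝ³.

A normal to the plane through D, E, F is n = DE × DF = (-428, -14904, 12948).
The plane has equation n·P = -860820. For G: n·G = -826044.
-826044 ≠ -860820, so G is off the plane.

No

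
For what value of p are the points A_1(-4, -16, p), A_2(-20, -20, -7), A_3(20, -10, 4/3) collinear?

Collinearity requires A_1A_2 × A_1A_3 = 0; each component is linear in p.
The x-component gives (10)p + (110/3) = 0, so p = -11/3.
The remaining components then also vanish.

-11/3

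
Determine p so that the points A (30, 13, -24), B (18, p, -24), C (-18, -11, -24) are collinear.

7

Collinearity requires AB × AC = 0; each component is linear in p.
The z-component gives (48)p + (-336) = 0, so p = 7.
The remaining components then also vanish.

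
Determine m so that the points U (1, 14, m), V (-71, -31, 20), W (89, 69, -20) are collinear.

2

Collinearity requires UV × UW = 0; each component is linear in m.
The x-component gives (100)m + (-200) = 0, so m = 2.
The remaining components then also vanish.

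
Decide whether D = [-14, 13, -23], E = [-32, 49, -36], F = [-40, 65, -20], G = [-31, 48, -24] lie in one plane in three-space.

No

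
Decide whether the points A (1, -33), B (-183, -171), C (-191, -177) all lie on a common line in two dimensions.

AB = (-184, -138), AC = (-192, -144).
Checking proportionality: AC = 24/23·AB, so the vectors are parallel and the points are collinear.

Yes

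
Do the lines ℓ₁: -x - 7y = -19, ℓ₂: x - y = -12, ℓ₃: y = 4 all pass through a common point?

No

Intersecting ℓ₁ and ℓ₂: solving the 2×2 system gives (x, y) = (-65/8, 31/8).
Substitute into ℓ₃: (0)(-65/8) + (1)(31/8) = 31/8.
But ℓ₃ requires 4 ≠ 31/8, so the three lines have no common point.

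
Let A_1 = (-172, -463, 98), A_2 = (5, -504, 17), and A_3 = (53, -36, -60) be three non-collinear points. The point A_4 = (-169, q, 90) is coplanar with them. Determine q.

Coplanarity requires A_1A_2 · (A_1A_3 × A_1A_4) = 0.
A_1A_2 = (177, -41, -81), A_1A_3 = (225, 427, -158); the triple product is linear in q with coefficient 9741 and constant term 3954846.
Setting it to zero: q = -406.

-406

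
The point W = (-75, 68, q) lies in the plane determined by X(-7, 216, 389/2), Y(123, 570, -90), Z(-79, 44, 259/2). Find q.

A normal to the plane is n = XY × XZ = (-71944, 28934, 3128).
W lies in the plane iff n · XW = 0.
This gives (3128)q + (1564) = 0, so q = -1/2.

-1/2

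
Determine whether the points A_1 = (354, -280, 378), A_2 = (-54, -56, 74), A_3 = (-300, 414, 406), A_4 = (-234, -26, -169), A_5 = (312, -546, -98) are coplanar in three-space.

No

The plane through A_1, A_2, A_3 has normal n = A_1A_2 × A_1A_3 = (217248, 210240, -136656) and equation n·P = -33617376.
Checking the remaining points: n·A_4 = -33207408, n·A_5 = -33617376.
Since n·A_4 = -33207408 ≠ -33617376, A_4 is off the plane and the points are not all coplanar.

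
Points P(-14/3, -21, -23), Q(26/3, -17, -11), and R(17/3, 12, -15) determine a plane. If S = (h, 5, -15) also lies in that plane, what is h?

Coplanarity requires PQ · (PR × PS) = 0.
PQ = (40/3, 4, 12), PR = (31/3, 33, 8); the triple product is linear in h with coefficient -364 and constant term 5824/3.
Setting it to zero: h = 16/3.

16/3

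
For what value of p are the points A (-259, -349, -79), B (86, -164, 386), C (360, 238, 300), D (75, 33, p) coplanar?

9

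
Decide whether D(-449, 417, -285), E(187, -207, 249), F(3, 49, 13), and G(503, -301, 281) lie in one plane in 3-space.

Yes

The four points are coplanar iff the 3×3 determinant with rows DE, DF, DG is zero.
Rows: (636, -624, 534), (452, -368, 298), (952, -718, 566).
Expanding along the first row: (636)(5676) − (-624)(-27864) + (534)(25800) = 0.
Zero determinant ⇒ coplanar.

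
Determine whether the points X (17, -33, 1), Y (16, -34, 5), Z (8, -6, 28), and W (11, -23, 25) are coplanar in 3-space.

No

A normal to the plane through X, Y, Z is n = XY × XZ = (-135, -9, -36).
The plane has equation n·P = -2034. For W: n·W = -2178.
-2178 ≠ -2034, so W is off the plane.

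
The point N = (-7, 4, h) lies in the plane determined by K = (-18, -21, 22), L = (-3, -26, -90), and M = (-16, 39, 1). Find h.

-63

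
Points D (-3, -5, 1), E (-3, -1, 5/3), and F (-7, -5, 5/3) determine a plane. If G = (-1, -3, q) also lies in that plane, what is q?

The plane through D, E, F has equation (8/3)x − (8/3)y + 16z = 64/3.
Substituting G: (16)q + (16/3) = 64/3, so q = 1.

1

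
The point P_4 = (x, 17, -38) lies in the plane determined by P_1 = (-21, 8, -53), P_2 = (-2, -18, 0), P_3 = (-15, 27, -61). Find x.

The plane through P_1, P_2, P_3 has equation −799x + 470y + 517z = -6862.
Substituting P_4: (-799)x + (-11656) = -6862, so x = -6.

-6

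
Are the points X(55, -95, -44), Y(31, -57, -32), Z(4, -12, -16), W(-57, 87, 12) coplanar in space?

The four points are coplanar iff the 3×3 determinant with rows XY, XZ, XW is zero.
Rows: (-24, 38, 12), (-51, 83, 28), (-112, 182, 56).
Expanding along the first row: (-24)(-448) − (38)(280) + (12)(14) = 280.
Nonzero ⇒ not coplanar.

No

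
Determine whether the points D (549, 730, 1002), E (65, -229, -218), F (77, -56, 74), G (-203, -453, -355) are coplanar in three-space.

With D as base: DE = (-484, -959, -1220), DF = (-472, -786, -928), DG = (-752, -1183, -1357).
DF × DG = (-31222, 57352, -32696).
DE · (DF × DG) = 0.
The scalar triple product vanishes, so the four points are coplanar.

Yes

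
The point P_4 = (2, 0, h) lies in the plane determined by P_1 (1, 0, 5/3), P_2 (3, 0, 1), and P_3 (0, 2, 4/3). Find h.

The plane through P_1, P_2, P_3 has equation (4/3)x + (4/3)y + 4z = 8.
Substituting P_4: (4)h + (8/3) = 8, so h = 4/3.

4/3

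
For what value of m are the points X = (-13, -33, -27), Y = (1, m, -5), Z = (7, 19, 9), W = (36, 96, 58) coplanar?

5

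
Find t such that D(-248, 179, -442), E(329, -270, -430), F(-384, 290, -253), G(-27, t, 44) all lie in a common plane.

20

Normal to plane DEF: n = (-86193, -110685, 2983); plane equation n·P = 244763.
Requiring n·G = 244763: (-110685)t + (2458463) = 244763.
So t = 20.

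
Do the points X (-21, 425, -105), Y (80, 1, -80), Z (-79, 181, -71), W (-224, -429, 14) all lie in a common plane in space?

A normal to the plane through X, Y, Z is n = XY × XZ = (-8316, -4884, -49236).
The plane has equation n·P = 3268716. For W: n·W = 3268716.
Equal, so W lies in the plane and all four are coplanar.

Yes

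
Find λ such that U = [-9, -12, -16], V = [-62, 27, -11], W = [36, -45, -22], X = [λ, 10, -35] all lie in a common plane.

Normal to plane UVW: n = (-69, -93, -6); plane equation n·P = 1833.
Requiring n·X = 1833: (-69)λ + (-720) = 1833.
So λ = -37.

-37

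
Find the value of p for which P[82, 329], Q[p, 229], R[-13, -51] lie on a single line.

Collinearity: (Q − P) must be parallel to (R − P) = (-95, -380).
Cross-multiplying the components: (p − 82)·(-380) = (-100)·(-95).
Solving gives p = 57.

57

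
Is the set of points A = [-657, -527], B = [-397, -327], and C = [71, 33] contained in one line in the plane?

AB = (260, 200), AC = (728, 560).
det[AB; AC] = (260)(560) − (200)(728) = 0.
The determinant is zero, so the points are collinear.

Yes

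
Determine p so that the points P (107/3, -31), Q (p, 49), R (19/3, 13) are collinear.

Collinearity: (Q − P) must be parallel to (R − P) = (-88/3, 44).
Cross-multiplying the components: (p − 107/3)·(44) = (80)·(-88/3).
Solving gives p = -53/3.

-53/3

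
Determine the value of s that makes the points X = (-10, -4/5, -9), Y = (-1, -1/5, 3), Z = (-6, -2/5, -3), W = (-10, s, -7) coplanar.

The points are coplanar iff XY · (XZ × XW) = 0.
Expanding, this is linear in s: (-6)s + (-12/5) = 0.
So s = -2/5.

-2/5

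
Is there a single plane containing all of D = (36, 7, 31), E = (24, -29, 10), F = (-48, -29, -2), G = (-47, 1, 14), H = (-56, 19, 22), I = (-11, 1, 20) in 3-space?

Yes

The plane through D, E, F has normal n = DE × DF = (432, 1368, -2592) and equation n·P = -55224.
Checking the remaining points: n·G = -55224, n·H = -55224, n·I = -55224.
All equal -55224, so all 6 points lie in one plane.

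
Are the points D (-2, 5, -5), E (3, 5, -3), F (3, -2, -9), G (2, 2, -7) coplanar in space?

No

The four points are coplanar iff the 3×3 determinant with rows DE, DF, DG is zero.
Rows: (5, 0, 2), (5, -7, -4), (4, -3, -2).
Expanding along the first row: (5)(2) − (0)(6) + (2)(13) = 36.
Nonzero ⇒ not coplanar.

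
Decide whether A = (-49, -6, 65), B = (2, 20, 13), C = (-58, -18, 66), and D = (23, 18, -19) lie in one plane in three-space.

No

With A as base: AB = (51, 26, -52), AC = (-9, -12, 1), AD = (72, 24, -84).
AC × AD = (984, -684, 648).
AB · (AC × AD) = -1296.
Since -1296 ≠ 0, the four points are not coplanar.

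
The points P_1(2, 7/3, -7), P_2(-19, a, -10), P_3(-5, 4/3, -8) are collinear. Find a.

Direction P_1P_3 = (-7, -1, -1). From the x-coordinate of P_2, the parameter along the line is τ = (-19 − 2)/(-7) = 3.
Then a = 7/3 + 3·(-1) = -2/3.

-2/3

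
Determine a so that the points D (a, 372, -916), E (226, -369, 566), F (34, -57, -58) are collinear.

-230

Direction EF = (-192, 312, -624). From the y-coordinate of D, the parameter along the line is τ = (372 − (-369))/312 = 19/8.
Then a = 226 + 19/8·(-192) = -230.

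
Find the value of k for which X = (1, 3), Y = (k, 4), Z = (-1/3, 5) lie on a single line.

1/3

Collinearity: (Y − X) must be parallel to (Z − X) = (-4/3, 2).
Cross-multiplying the components: (k − 1)·(2) = (1)·(-4/3).
Solving gives k = 1/3.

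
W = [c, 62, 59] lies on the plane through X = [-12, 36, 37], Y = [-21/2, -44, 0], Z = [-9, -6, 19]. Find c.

Coplanarity requires XY · (XZ × XW) = 0.
XY = (3/2, -80, -37), XZ = (3, -42, -18); the triple product is linear in c with coefficient -114 and constant term 342.
Setting it to zero: c = 3.

3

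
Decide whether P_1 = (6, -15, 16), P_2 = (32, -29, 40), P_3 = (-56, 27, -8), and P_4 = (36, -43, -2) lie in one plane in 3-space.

With P_1 as base: P_1P_2 = (26, -14, 24), P_1P_3 = (-62, 42, -24), P_1P_4 = (30, -28, -18).
P_1P_3 × P_1P_4 = (-1428, -1836, 476).
P_1P_2 · (P_1P_3 × P_1P_4) = 0.
The scalar triple product vanishes, so the four points are coplanar.

Yes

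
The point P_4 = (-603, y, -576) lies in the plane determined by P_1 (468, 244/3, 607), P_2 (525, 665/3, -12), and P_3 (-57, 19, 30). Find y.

Coplanarity requires P_1P_2 · (P_1P_3 × P_1P_4) = 0.
P_1P_2 = (57, 421/3, -619), P_1P_3 = (-525, -187/3, -577); the triple product is linear in y with coefficient 357864 and constant term 15984592.
Setting it to zero: y = -134/3.

-134/3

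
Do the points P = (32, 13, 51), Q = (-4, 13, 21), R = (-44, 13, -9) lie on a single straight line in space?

No

PQ = (-36, 0, -30), PR = (-76, 0, -60).
Comparing components 3 and 1: (-30)(-76) − (-36)(-60) = 120 ≠ 0, so PQ and PR are not parallel and the points are not collinear.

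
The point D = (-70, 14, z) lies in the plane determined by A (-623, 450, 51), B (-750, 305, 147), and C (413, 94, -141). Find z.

A normal to the plane is n = AB × AC = (62016, 75072, 195432).
D lies in the plane iff n · AD = 0.
This gives (195432)z + (-8403576) = 0, so z = 43.

43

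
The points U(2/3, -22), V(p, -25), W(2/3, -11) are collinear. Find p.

2/3

Collinearity: (V − U) must be parallel to (W − U) = (0, 11).
Cross-multiplying the components: (p − 2/3)·(11) = (-3)·(0).
Solving gives p = 2/3.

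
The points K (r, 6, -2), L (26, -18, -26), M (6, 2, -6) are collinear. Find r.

Collinearity requires KL × KM = 0; each component is linear in r.
The y-component gives (20)r + (-40) = 0, so r = 2.
The remaining components then also vanish.

2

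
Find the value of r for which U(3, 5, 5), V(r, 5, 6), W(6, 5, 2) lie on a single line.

Collinearity requires UV × UW = 0; each component is linear in r.
The y-component gives (3)r + (-6) = 0, so r = 2.
The remaining components then also vanish.

2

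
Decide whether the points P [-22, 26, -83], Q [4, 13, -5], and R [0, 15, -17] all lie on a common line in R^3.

Yes

PQ = (26, -13, 78), PR = (22, -11, 66).
Each component of PR is 11/13 times the corresponding component of PQ, so PR = 11/13·PQ and the points are collinear.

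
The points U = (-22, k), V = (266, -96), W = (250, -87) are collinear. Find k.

66

The three points are collinear iff det[UV; UW] = 0.
This determinant is linear in k: (-16)k + (1056) = 0, so k = 66.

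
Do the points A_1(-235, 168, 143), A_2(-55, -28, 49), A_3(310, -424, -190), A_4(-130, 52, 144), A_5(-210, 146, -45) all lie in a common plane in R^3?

Yes

The plane through A_1, A_2, A_3 has normal n = A_1A_2 × A_1A_3 = (9620, 8710, 260) and equation n·P = -760240.
Checking the remaining points: n·A_4 = -760240, n·A_5 = -760240.
All equal -760240, so all 5 points lie in one plane.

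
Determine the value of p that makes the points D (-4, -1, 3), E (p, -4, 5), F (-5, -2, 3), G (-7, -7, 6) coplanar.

Normal to plane DFG: n = (-3, 3, 3); plane equation n·P = 18.
Requiring n·E = 18: (-3)p + (3) = 18.
So p = -5.

-5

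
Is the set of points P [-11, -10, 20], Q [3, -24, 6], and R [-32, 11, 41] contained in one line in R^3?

PQ = (14, -14, -14), PR = (-21, 21, 21).
Each component of PR is -3/2 times the corresponding component of PQ, so PR = -3/2·PQ and the points are collinear.

Yes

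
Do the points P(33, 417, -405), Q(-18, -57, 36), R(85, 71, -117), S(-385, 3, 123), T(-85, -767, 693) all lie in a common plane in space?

No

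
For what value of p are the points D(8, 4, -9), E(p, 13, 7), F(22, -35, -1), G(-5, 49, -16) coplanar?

30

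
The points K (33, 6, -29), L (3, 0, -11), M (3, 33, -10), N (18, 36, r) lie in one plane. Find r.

-19

Normal to plane KLM: n = (-600, 30, -990); plane equation n·P = 9090.
Requiring n·N = 9090: (-990)r + (-9720) = 9090.
So r = -19.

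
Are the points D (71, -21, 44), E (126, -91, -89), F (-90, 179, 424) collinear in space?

No

DE = (55, -70, -133), DF = (-161, 200, 380).
DE × DF = (0, 513, -270).
The cross product is nonzero, so the points do not lie on one line.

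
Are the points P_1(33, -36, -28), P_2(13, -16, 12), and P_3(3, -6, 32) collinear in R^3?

Yes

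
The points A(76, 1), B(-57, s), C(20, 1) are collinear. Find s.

1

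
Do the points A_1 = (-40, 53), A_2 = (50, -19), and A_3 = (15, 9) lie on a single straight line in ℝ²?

Yes

A_1A_2 = (90, -72), A_1A_3 = (55, -44).
det[A_1A_2; A_1A_3] = (90)(-44) − (-72)(55) = 0.
The determinant is zero, so the points are collinear.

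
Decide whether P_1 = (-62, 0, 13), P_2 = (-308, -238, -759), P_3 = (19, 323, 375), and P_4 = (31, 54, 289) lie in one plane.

The four points are coplanar iff the 3×3 determinant with rows P_1P_2, P_1P_3, P_1P_4 is zero.
Rows: (-246, -238, -772), (81, 323, 362), (93, 54, 276).
Expanding along the first row: (-246)(69600) − (-238)(-11310) + (-772)(-25665) = 0.
Zero determinant ⇒ coplanar.

Yes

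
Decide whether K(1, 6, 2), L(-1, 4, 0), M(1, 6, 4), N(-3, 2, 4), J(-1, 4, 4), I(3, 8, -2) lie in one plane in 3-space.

Yes

The plane through K, L, M has normal n = KL × KM = (-4, 4, 0) and equation n·P = 20.
Checking the remaining points: n·N = 20, n·J = 20, n·I = 20.
All equal 20, so all 6 points lie in one plane.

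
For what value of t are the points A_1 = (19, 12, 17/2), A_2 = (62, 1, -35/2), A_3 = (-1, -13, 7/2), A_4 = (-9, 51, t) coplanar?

87/2

The points are coplanar iff A_1A_2 · (A_1A_3 × A_1A_4) = 0.
Expanding, this is linear in t: (-1295)t + (112665/2) = 0.
So t = 87/2.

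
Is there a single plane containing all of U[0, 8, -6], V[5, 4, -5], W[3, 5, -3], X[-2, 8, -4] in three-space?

With U as base: UV = (5, -4, 1), UW = (3, -3, 3), UX = (-2, 0, 2).
UW × UX = (-6, -12, -6).
UV · (UW × UX) = 12.
Since 12 ≠ 0, the four points are not coplanar.

No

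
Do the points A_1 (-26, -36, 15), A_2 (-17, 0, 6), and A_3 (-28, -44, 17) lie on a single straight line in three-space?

A_1A_2 = (9, 36, -9), A_1A_3 = (-2, -8, 2).
Each component of A_1A_3 is -2/9 times the corresponding component of A_1A_2, so A_1A_3 = -2/9·A_1A_2 and the points are collinear.

Yes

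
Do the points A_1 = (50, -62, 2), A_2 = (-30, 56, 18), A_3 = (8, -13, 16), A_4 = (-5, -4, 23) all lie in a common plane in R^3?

Yes

The four points are coplanar iff the 3×3 determinant with rows A_1A_2, A_1A_3, A_1A_4 is zero.
Rows: (-80, 118, 16), (-42, 49, 14), (-55, 58, 21).
Expanding along the first row: (-80)(217) − (118)(-112) + (16)(259) = 0.
Zero determinant ⇒ coplanar.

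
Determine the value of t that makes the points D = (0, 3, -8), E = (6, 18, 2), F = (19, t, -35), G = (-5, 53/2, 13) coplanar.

-43/2

Normal to plane DEG: n = (80, -176, 216); plane equation n·P = -2256.
Requiring n·F = -2256: (-176)t + (-6040) = -2256.
So t = -43/2.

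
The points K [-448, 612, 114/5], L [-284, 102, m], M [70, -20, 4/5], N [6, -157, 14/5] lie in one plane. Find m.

74/5

The points are coplanar iff KL · (KM × KN) = 0.
Expanding, this is linear in m: (-111414)m + (8244636/5) = 0.
So m = 74/5.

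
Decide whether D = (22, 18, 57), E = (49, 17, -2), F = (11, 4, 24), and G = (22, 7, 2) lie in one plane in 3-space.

No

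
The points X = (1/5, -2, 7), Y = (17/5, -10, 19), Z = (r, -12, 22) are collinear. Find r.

21/5

Direction XY = (16/5, -8, 12). From the y-coordinate of Z, the parameter along the line is τ = (-12 − (-2))/(-8) = 5/4.
Then r = 1/5 + 5/4·(16/5) = 21/5.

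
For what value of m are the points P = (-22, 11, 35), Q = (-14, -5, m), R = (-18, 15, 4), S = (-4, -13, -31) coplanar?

15

Normal to plane PRS: n = (-1008, -294, -168); plane equation n·X = 13062.
Requiring n·Q = 13062: (-168)m + (15582) = 13062.
So m = 15.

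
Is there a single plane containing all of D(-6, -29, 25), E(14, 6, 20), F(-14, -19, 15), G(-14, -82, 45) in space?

The four points are coplanar iff the 3×3 determinant with rows DE, DF, DG is zero.
Rows: (20, 35, -5), (-8, 10, -10), (-8, -53, 20).
Expanding along the first row: (20)(-330) − (35)(-240) + (-5)(504) = -720.
Nonzero ⇒ not coplanar.

No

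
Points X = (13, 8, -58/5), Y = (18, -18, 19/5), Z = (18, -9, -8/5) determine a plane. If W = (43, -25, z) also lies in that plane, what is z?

A normal to the plane is n = XY × XZ = (9/5, 27, 45).
W lies in the plane iff n · XW = 0.
This gives (45)z + (-315) = 0, so z = 7.

7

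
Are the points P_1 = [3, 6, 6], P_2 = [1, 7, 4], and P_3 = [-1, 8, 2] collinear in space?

P_1P_2 = (-2, 1, -2), P_1P_3 = (-4, 2, -4).
Each component of P_1P_3 is 2 times the corresponding component of P_1P_2, so P_1P_3 = 2·P_1P_2 and the points are collinear.

Yes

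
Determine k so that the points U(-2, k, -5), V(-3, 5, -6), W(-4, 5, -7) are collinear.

5

Direction VW = (-1, 0, -1). From the x-coordinate of U, the parameter along the line is τ = (-2 − (-3))/(-1) = -1.
Then k = 5 + (-1)·(0) = 5.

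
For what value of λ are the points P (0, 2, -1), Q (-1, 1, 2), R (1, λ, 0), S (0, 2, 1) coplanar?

3

Coplanarity ⇔ det[PQ; PR; PS] = 0.
Expanding, this is linear in λ: (-2)λ + (6) = 0.
So λ = 3.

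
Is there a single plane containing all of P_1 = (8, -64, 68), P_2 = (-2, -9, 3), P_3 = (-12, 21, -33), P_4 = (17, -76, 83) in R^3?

With P_1 as base: P_1P_2 = (-10, 55, -65), P_1P_3 = (-20, 85, -101), P_1P_4 = (9, -12, 15).
P_1P_3 × P_1P_4 = (63, -609, -525).
P_1P_2 · (P_1P_3 × P_1P_4) = 0.
The scalar triple product vanishes, so the four points are coplanar.

Yes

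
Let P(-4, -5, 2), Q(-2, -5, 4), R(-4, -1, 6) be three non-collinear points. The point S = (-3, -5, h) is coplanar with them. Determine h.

3

The plane through P, Q, R has equation −8x − 8y + 8z = 88.
Substituting S: (8)h + (64) = 88, so h = 3.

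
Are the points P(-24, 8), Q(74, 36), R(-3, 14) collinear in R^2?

PQ = (98, 28), PR = (21, 6).
Twice the signed area of △PQR is (98)(6) − (28)(21) = 0.
The triangle is degenerate (zero area), so the points are collinear.

Yes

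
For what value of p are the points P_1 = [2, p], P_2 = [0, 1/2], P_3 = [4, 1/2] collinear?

1/2

The three points are collinear iff det[P_1P_2; P_1P_3] = 0.
This determinant is linear in p: (4)p + (-2) = 0, so p = 1/2.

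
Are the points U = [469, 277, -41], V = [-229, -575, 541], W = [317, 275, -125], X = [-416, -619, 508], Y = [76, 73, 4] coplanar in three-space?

No

The plane through U, V, W has normal n = UV × UW = (72732, -147096, -128108) and equation n·P = -1381856.
Checking the remaining points: n·X = -4282952, n·Y = -5722808.
Since n·X = -4282952 ≠ -1381856, X is off the plane and the points are not all coplanar.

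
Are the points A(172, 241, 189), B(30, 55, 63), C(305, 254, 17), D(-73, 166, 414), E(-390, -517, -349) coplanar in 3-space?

The plane through A, B, C has normal n = AB × AC = (33630, -41182, 22892) and equation n·P = 186086.
Checking the remaining points: n·D = 186086, n·E = 186086.
All equal 186086, so all 5 points lie in one plane.

Yes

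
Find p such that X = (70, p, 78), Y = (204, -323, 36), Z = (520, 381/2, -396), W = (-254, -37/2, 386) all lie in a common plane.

-9/2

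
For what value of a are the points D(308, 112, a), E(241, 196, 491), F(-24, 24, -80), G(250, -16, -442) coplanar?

Coplanarity ⇔ det[DE; DF; DG] = 0.
Expanding, this is linear in a: (-57728)a + (4502784) = 0.
So a = 78.

78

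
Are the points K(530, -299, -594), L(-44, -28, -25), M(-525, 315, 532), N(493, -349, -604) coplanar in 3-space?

Yes

A normal to the plane through K, L, M is n = KL × KM = (-44220, 46029, -66531).
The plane has equation n·P = 2320143. For N: n·N = 2320143.
Equal, so N lies in the plane and all four are coplanar.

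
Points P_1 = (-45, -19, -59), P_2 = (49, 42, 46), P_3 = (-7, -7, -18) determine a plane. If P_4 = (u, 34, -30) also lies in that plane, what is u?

-23

Coplanarity requires P_1P_2 · (P_1P_3 × P_1P_4) = 0.
P_1P_2 = (94, 61, 105), P_1P_3 = (38, 12, 41); the triple product is linear in u with coefficient 1241 and constant term 28543.
Setting it to zero: u = -23.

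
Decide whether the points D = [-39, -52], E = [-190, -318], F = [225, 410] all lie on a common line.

DE = (-151, -266), DF = (264, 462).
Twice the signed area of △DEF is (-151)(462) − (-266)(264) = 462.
The area is nonzero, so the three points are not collinear.

No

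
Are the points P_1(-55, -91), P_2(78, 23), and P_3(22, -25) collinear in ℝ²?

Yes

P_1P_2 = (133, 114), P_1P_3 = (77, 66).
Twice the signed area of △P_1P_2P_3 is (133)(66) − (114)(77) = 0.
The triangle is degenerate (zero area), so the points are collinear.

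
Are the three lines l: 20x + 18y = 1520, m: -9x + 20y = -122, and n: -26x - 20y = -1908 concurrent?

Lines aᵢx + bᵢy = cᵢ with pairwise distinct directions are concurrent exactly when det[aᵢ bᵢ cᵢ] = 0.
Here the determinant is 0.
It vanishes, so the lines are concurrent at (58, 20).

Yes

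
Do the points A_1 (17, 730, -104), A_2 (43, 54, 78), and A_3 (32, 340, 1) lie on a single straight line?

Yes

A_1A_2 = (26, -676, 182), A_1A_3 = (15, -390, 105).
Each component of A_1A_3 is 15/26 times the corresponding component of A_1A_2, so A_1A_3 = 15/26·A_1A_2 and the points are collinear.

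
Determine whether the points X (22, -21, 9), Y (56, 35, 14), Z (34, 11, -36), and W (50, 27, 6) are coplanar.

No

With X as base: XY = (34, 56, 5), XZ = (12, 32, -45), XW = (28, 48, -3).
XZ × XW = (2064, -1224, -320).
XY · (XZ × XW) = 32.
Since 32 ≠ 0, the four points are not coplanar.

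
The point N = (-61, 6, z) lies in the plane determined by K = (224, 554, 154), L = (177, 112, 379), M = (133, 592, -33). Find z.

33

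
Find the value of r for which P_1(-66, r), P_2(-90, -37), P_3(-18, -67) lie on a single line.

The three points are collinear iff det[P_1P_2; P_1P_3] = 0.
This determinant is linear in r: (72)r + (3384) = 0, so r = -47.

-47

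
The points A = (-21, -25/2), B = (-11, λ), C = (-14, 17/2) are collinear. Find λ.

Collinearity: (B − A) must be parallel to (C − A) = (7, 21).
Cross-multiplying the components: (λ − (-25/2))·(7) = (10)·(21).
Solving gives λ = 35/2.

35/2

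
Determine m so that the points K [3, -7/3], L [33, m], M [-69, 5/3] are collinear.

Collinearity: (L − K) must be parallel to (M − K) = (-72, 4).
Cross-multiplying the components: (m − (-7/3))·(-72) = (30)·(4).
Solving gives m = -4.

-4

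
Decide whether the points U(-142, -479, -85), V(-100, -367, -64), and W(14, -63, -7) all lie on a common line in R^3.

Yes

UV = (42, 112, 21), UW = (156, 416, 78).
UV × UW = (0, 0, 0).
The cross product vanishes, so the three points are collinear.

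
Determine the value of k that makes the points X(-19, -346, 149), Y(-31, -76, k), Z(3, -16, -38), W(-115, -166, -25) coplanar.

Normal to plane XZW: n = (-23760, 21780, 35640); plane equation n·P = -1774080.
Requiring n·Y = -1774080: (35640)k + (-918720) = -1774080.
So k = -24.

-24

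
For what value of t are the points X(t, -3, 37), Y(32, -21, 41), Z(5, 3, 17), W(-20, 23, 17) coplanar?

The points are coplanar iff XY · (XZ × XW) = 0.
Expanding, this is linear in t: (-480)t + (4800) = 0.
So t = 10.

10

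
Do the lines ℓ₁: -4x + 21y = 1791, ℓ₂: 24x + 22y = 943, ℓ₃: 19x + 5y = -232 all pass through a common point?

No

Intersecting ℓ₁ and ℓ₂: solving the 2×2 system gives (x, y) = (-19599/592, 11689/148).
Substitute into ℓ₃: (19)(-19599/592) + (5)(11689/148) = -138601/592.
But ℓ₃ requires -232 ≠ -138601/592, so the three lines have no common point.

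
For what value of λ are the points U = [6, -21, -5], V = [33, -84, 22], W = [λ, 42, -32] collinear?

Direction UV = (27, -63, 27). From the y-coordinate of W, the parameter along the line is τ = (42 − (-21))/(-63) = -1.
Then λ = 6 + (-1)·(27) = -21.

-21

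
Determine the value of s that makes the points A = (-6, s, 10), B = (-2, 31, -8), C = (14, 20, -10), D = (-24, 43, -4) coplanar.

-10

The points are coplanar iff AB · (AC × AD) = 0.
Expanding, this is linear in s: (20)s + (200) = 0.
So s = -10.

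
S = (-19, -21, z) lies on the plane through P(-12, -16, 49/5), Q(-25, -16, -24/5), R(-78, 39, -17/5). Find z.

-18/5

A normal to the plane is n = PQ × PR = (803, 792, -715).
S lies in the plane iff n · PS = 0.
This gives (-715)z + (-2574) = 0, so z = -18/5.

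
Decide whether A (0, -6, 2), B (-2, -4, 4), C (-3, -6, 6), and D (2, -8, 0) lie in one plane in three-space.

Yes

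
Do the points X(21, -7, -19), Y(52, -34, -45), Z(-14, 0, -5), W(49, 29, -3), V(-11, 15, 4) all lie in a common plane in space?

The plane through X, Y, Z has normal n = XY × XZ = (-196, 476, -728) and equation n·P = 6384.
Checking the remaining points: n·W = 6384, n·V = 6384.
All equal 6384, so all 5 points lie in one plane.

Yes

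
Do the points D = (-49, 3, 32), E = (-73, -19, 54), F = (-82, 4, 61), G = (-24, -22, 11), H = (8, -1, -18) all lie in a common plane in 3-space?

Yes

The plane through D, E, F has normal n = DE × DF = (-660, -30, -750) and equation n·P = 8250.
Checking the remaining points: n·G = 8250, n·H = 8250.
All equal 8250, so all 5 points lie in one plane.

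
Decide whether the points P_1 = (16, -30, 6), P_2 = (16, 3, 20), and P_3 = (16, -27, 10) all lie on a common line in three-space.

P_1P_2 = (0, 33, 14), P_1P_3 = (0, 3, 4).
P_1P_2 × P_1P_3 = (90, 0, 0).
The cross product is nonzero, so the points do not lie on one line.

No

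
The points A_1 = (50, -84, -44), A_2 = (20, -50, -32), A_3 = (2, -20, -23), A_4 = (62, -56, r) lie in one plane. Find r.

Normal to plane A_1A_2A_3: n = (-54, 54, -288); plane equation n·P = 5436.
Requiring n·A_4 = 5436: (-288)r + (-6372) = 5436.
So r = -41.

-41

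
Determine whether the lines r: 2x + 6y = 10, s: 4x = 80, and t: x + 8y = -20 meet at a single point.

The three lines meet at one point iff the augmented coefficient matrix [aᵢ bᵢ cᵢ] has rank < 3, i.e. its determinant vanishes.
Here the determinant is 0.
It vanishes, so the lines are concurrent at (20, -5).

Yes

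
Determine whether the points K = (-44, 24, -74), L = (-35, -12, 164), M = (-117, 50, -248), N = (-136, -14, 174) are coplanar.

Yes

With K as base: KL = (9, -36, 238), KM = (-73, 26, -174), KN = (-92, -38, 248).
KM × KN = (-164, 34112, 5166).
KL · (KM × KN) = 0.
The scalar triple product vanishes, so the four points are coplanar.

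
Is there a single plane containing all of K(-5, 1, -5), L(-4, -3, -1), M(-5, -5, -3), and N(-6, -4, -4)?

No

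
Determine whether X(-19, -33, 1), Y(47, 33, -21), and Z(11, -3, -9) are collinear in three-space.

Yes

XY = (66, 66, -22), XZ = (30, 30, -10).
Each component of XZ is 5/11 times the corresponding component of XY, so XZ = 5/11·XY and the points are collinear.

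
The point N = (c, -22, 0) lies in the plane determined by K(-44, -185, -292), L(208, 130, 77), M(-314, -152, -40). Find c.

-54

Coplanarity requires KL · (KM × KN) = 0.
KL = (252, 315, 369), KM = (-270, 33, 252); the triple product is linear in c with coefficient 67203 and constant term 3628962.
Setting it to zero: c = -54.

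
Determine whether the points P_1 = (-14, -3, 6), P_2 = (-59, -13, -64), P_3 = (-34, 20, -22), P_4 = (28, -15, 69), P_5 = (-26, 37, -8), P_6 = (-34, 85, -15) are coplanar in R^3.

No

The plane through P_1, P_2, P_3 has normal n = P_1P_2 × P_1P_3 = (1890, 140, -1235) and equation n·P = -34290.
Checking the remaining points: n·P_4 = -34395, n·P_5 = -34080, n·P_6 = -33835.
Since n·P_4 = -34395 ≠ -34290, P_4 is off the plane and the points are not all coplanar.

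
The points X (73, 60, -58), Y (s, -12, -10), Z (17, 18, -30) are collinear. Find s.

Direction XZ = (-56, -42, 28). From the y-coordinate of Y, the parameter along the line is τ = (-12 − 60)/(-42) = 12/7.
Then s = 73 + 12/7·(-56) = -23.

-23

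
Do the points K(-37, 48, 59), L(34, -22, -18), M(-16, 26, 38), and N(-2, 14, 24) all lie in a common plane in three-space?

No

The four points are coplanar iff the 3×3 determinant with rows KL, KM, KN is zero.
Rows: (71, -70, -77), (21, -22, -21), (35, -34, -35).
Expanding along the first row: (71)(56) − (-70)(0) + (-77)(56) = -336.
Nonzero ⇒ not coplanar.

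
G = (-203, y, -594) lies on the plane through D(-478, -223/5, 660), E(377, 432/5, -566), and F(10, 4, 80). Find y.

927/5

A normal to the plane is n = DE × DF = (-81982/5, -102388, -22375).
G lies in the plane iff n · DG = 0.
This gives (-102388)y + (94913676/5) = 0, so y = 927/5.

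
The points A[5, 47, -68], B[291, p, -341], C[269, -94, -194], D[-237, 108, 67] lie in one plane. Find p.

The points are coplanar iff AB · (AC × AD) = 0.
Expanding, this is linear in p: (-5148)p + (1915056) = 0.
So p = 372.

372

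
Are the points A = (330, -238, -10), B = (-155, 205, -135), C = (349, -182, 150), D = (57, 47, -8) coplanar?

No

A normal to the plane through A, B, C is n = AB × AC = (77880, 75225, -35577).
The plane has equation n·P = 8152620. For D: n·D = 8259351.
8259351 ≠ 8152620, so D is off the plane.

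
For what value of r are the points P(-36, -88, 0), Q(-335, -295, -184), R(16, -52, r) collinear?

Direction PQ = (-299, -207, -184). From the x-coordinate of R, the parameter along the line is τ = (16 − (-36))/(-299) = -4/23.
Then r = 0 + (-4/23)·(-184) = 32.

32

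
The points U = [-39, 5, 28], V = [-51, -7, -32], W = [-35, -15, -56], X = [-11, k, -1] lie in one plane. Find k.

-6

Normal to plane UVW: n = (-192, -1248, 288); plane equation n·P = 9312.
Requiring n·X = 9312: (-1248)k + (1824) = 9312.
So k = -6.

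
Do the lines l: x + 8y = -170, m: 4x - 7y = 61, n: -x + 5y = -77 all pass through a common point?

Yes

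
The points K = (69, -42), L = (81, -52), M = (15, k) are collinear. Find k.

3

Collinearity: (M − K) must be parallel to (L − K) = (12, -10).
Cross-multiplying the components: (k − (-42))·(12) = (-54)·(-10).
Solving gives k = 3.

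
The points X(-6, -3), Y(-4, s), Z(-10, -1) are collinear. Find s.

Collinearity: (Y − X) must be parallel to (Z − X) = (-4, 2).
Cross-multiplying the components: (s − (-3))·(-4) = (2)·(2).
Solving gives s = -4.

-4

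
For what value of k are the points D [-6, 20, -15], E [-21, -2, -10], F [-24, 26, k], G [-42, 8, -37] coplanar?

-36

Coplanarity ⇔ det[DE; DF; DG] = 0.
Expanding, this is linear in k: (612)k + (22032) = 0.
So k = -36.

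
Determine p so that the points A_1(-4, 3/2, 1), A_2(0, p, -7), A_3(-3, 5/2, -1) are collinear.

11/2

Direction A_1A_3 = (1, 1, -2). From the x-coordinate of A_2, the parameter along the line is τ = (0 − (-4))/1 = 4.
Then p = 3/2 + 4·(1) = 11/2.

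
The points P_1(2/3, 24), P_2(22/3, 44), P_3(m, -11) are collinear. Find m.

-11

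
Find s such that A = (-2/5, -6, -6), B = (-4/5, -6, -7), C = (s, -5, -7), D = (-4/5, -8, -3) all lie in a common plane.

0

Coplanarity ⇔ det[AB; AC; AD] = 0.
Expanding, this is linear in s: (2)s + (0) = 0.
So s = 0.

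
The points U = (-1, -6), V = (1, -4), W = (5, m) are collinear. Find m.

0

Collinearity: (W − U) must be parallel to (V − U) = (2, 2).
Cross-multiplying the components: (m − (-6))·(2) = (6)·(2).
Solving gives m = 0.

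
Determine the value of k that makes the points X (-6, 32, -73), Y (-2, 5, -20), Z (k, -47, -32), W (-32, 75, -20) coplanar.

22

The points are coplanar iff XY · (XZ × XW) = 0.
Expanding, this is linear in k: (3710)k + (-81620) = 0.
So k = 22.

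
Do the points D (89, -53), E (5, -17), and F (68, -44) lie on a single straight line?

DE = (-84, 36), DF = (-21, 9).
det[DE; DF] = (-84)(9) − (36)(-21) = 0.
The determinant is zero, so the points are collinear.

Yes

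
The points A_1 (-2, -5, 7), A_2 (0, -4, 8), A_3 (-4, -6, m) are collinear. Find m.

6

Direction A_1A_2 = (2, 1, 1). From the x-coordinate of A_3, the parameter along the line is τ = (-4 − (-2))/2 = -1.
Then m = 7 + (-1)·(1) = 6.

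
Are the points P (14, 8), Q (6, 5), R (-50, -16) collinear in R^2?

PQ = (-8, -3), PR = (-64, -24).
Checking proportionality: PR = 8·PQ, so the vectors are parallel and the points are collinear.

Yes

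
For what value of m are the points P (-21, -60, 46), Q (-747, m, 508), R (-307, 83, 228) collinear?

303

Collinearity requires PQ × PR = 0; each component is linear in m.
The x-component gives (182)m + (-55146) = 0, so m = 303.
The remaining components then also vanish.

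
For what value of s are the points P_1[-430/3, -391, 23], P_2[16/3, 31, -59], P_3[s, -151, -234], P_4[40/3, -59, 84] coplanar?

-376/3

The points are coplanar iff P_1P_2 · (P_1P_3 × P_1P_4) = 0.
Expanding, this is linear in s: (-52966)s + (-19915216/3) = 0.
So s = -376/3.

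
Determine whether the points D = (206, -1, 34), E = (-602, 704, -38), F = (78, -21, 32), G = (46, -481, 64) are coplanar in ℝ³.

A normal to the plane through D, E, F is n = DE × DF = (-2850, 7600, 106400).
The plane has equation n·P = 3022900. For G: n·G = 3022900.
Equal, so G lies in the plane and all four are coplanar.

Yes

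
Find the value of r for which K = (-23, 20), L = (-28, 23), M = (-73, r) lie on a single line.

Collinearity: (M − K) must be parallel to (L − K) = (-5, 3).
Cross-multiplying the components: (r − 20)·(-5) = (-50)·(3).
Solving gives r = 50.

50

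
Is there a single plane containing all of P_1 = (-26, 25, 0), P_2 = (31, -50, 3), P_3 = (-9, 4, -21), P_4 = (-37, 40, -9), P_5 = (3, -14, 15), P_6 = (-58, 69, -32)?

The plane through P_1, P_2, P_3 has normal n = P_1P_2 × P_1P_3 = (1638, 1248, 78) and equation n·P = -11388.
Checking the remaining points: n·P_4 = -11388, n·P_5 = -11388, n·P_6 = -11388.
All equal -11388, so all 6 points lie in one plane.

Yes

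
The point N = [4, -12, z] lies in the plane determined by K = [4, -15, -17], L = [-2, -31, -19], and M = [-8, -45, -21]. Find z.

Coplanarity requires KL · (KM × KN) = 0.
KL = (-6, -16, -2), KM = (-12, -30, -4); the triple product is linear in z with coefficient -12 and constant term -204.
Setting it to zero: z = -17.

-17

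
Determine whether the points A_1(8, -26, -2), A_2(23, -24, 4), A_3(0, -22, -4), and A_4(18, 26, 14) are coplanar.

Yes

With A_1 as base: A_1A_2 = (15, 2, 6), A_1A_3 = (-8, 4, -2), A_1A_4 = (10, 52, 16).
A_1A_3 × A_1A_4 = (168, 108, -456).
A_1A_2 · (A_1A_3 × A_1A_4) = 0.
The scalar triple product vanishes, so the four points are coplanar.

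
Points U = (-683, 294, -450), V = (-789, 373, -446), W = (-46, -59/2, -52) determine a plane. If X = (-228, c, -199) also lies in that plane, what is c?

The plane through U, V, W has equation 32736x + 44736y − 16032z = -1991904.
Substituting X: (44736)c + (-4273440) = -1991904, so c = 51.

51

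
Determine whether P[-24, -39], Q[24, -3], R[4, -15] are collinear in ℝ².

No

PQ = (48, 36), PR = (28, 24).
If collinear, PR would be a scalar multiple of PQ. But (48)·(24) ≠ (36)·(28) (difference 144), so they are not parallel; the points are not collinear.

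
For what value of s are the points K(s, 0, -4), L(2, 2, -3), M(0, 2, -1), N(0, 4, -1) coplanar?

Coplanarity ⇔ det[KL; KM; KN] = 0.
Expanding, this is linear in s: (4)s + (-12) = 0.
So s = 3.

3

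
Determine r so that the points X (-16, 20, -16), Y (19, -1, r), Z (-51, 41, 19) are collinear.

Collinearity requires XY × XZ = 0; each component is linear in r.
The x-component gives (-21)r + (-1071) = 0, so r = -51.
The remaining components then also vanish.

-51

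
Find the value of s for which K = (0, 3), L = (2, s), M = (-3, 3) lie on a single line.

3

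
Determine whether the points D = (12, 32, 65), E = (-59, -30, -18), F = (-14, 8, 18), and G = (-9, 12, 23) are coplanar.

No

With D as base: DE = (-71, -62, -83), DF = (-26, -24, -47), DG = (-21, -20, -42).
DF × DG = (68, -105, 16).
DE · (DF × DG) = 354.
Since 354 ≠ 0, the four points are not coplanar.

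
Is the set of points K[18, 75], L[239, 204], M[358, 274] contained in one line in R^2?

No

KL = (221, 129), KM = (340, 199).
det[KL; KM] = (221)(199) − (129)(340) = 119.
The determinant is nonzero, so they are not collinear.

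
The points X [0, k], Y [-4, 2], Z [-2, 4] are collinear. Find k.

The three points are collinear iff det[XY; XZ] = 0.
This determinant is linear in k: (2)k + (-12) = 0, so k = 6.

6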